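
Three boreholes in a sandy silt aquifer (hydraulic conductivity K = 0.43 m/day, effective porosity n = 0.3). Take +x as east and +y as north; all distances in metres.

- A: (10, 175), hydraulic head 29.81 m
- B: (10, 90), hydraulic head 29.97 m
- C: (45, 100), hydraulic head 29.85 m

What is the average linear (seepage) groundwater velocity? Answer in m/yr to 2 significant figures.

With h = a·x + b·y + c and A as origin, the differences give:
  0·a + (-85)·b = +0.16
  35·a + (-75)·b = +0.04
Eliminate b (×(-75) and ×(-85), subtract): 2975·a = -8.600 → a = ∂h/∂x = -0.002891
Back-substitute: b = ∂h/∂y = -0.001882.
|∇h| = √(-0.002891² + -0.001882²) = 0.00345
Seepage velocity v = K·i/n = 0.43 × 0.00345 / 0.3 = 0.004945 m/day = 1.806 m/yr.

1.8 m/yr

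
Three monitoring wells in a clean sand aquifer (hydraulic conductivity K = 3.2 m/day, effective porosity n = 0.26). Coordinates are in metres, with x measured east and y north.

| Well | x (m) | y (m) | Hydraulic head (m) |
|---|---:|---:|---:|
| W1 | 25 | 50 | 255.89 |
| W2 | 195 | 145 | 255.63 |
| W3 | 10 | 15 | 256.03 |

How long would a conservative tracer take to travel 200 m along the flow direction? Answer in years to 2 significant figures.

9.9 years

Differences from W1: to W2 (Δx, Δy, Δh) = (170, 95, -0.26); to W3 = (-15, -35, +0.14).
Determinant of the coordinate differences = 170·(-35) − (-15)·95 = -4525.
∂h/∂x = [(-0.26)·(-35) − (+0.14)·95] / -4525 = +0.0009282
∂h/∂y = [170·(+0.14) − (-15)·(-0.26)] / -4525 = -0.004398
|∇h| = √(0.0009282² + -0.004398²) = 0.004495
Seepage velocity v = K·i/n = 3.2 × 0.004495 / 0.26 = 0.05532 m/day.
t = 200 / 0.05532 = 3615 days = 9.9 years.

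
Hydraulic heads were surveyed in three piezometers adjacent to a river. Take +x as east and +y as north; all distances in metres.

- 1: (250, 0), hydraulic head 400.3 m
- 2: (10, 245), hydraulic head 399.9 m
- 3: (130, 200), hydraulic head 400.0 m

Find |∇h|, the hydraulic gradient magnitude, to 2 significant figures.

With h = a·x + b·y + c and 1 as origin, the differences give:
  (-240)·a + 245·b = -0.4
  (-120)·a + 200·b = -0.3
Eliminate b (×200 and ×245, subtract): -18600·a = -6.50 → a = ∂h/∂x = +0.0003495
Back-substitute: b = ∂h/∂y = -0.001290.
|∇h| = √(0.0003495² + -0.001290²) = 0.001337

0.0013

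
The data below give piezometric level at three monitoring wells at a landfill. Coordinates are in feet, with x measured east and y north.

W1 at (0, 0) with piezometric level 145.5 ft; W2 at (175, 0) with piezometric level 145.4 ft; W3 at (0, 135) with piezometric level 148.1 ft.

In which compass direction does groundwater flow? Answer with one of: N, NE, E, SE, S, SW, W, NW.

S

∂h/∂x = (145.4 − 145.5) / (175 − 0) = -0.0005714
∂h/∂y = (148.1 − 145.5) / (135 − 0) = +0.01926
Flow = −∇h = (+0.0005714 east, -0.01926 north), which points south.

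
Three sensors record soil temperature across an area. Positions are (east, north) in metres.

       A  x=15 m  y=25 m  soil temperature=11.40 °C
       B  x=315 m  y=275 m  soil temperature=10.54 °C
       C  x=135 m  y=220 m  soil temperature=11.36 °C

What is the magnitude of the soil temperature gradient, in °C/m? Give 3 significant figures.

0.00639 °C/m

Taking A as reference: B−A = (300, 250, -0.86); C−A = (120, 195, -0.04).
Solve a·Δx + b·Δy = ΔT: det = 300·195 − 120·250 = 28500.
∂T/∂x = [(-0.86)·195 − (-0.04)·250] / 28500 = -0.005533
∂T/∂y = [300·(-0.04) − 120·(-0.86)] / 28500 = +0.003200
|∇f| = √(-0.005533² + 0.003200²) = 0.006392 °C/m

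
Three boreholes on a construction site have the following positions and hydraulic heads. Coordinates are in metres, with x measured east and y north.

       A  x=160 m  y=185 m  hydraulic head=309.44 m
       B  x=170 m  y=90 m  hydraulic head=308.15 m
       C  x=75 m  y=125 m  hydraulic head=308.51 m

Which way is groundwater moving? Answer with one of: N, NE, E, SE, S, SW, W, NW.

With h = a·x + b·y + c and A as origin, the differences give:
  10·a + (-95)·b = -1.29
  (-85)·a + (-60)·b = -0.93
Eliminate b (×(-60) and ×(-95), subtract): -8675·a = -10.950 → a = ∂h/∂x = +0.001262
Back-substitute: b = ∂h/∂y = +0.01371.
Flow = −∇h = (-0.001262 east, -0.01371 north), which points south.

S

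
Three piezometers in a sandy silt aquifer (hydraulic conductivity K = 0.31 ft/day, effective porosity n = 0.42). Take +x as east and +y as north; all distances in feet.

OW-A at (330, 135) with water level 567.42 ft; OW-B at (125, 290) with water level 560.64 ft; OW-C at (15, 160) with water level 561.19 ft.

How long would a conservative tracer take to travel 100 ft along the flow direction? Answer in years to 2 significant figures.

14 years

Taking OW-A as reference: OW-B−OW-A = (-205, 155, -6.78); OW-C−OW-A = (-315, 25, -6.23).
Solve a·Δx + b·Δy = Δh: det = (-205)·25 − (-315)·155 = 43700.
∂h/∂x = [(-6.78)·25 − (-6.23)·155] / 43700 = +0.01822
∂h/∂y = [(-205)·(-6.23) − (-315)·(-6.78)] / 43700 = -0.01965
|∇h| = √(0.01822² + -0.01965²) = 0.0268
Seepage velocity v = K·i/n = 0.31 × 0.0268 / 0.42 = 0.01978 ft/day.
t = 100 / 0.01978 = 5056 days = 13.8 years.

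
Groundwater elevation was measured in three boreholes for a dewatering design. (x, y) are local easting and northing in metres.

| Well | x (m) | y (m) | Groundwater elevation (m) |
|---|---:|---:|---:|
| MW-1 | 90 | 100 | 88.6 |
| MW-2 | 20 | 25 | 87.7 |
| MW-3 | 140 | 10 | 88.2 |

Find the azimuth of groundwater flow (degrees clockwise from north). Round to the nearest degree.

215°

Differences from MW-1: to MW-2 (Δx, Δy, Δh) = (-70, -75, -0.9); to MW-3 = (50, -90, -0.4).
Determinant of the coordinate differences = (-70)·(-90) − 50·(-75) = 10050.
∂h/∂x = [(-0.9)·(-90) − (-0.4)·(-75)] / 10050 = +0.005075
∂h/∂y = [(-70)·(-0.4) − 50·(-0.9)] / 10050 = +0.007264
Flow direction (−∇h) has components (-0.005075 E, -0.007264 N).
Azimuth = atan2(E, N) = atan2(-0.005075, -0.007264) = 214.9° ≈ 215°.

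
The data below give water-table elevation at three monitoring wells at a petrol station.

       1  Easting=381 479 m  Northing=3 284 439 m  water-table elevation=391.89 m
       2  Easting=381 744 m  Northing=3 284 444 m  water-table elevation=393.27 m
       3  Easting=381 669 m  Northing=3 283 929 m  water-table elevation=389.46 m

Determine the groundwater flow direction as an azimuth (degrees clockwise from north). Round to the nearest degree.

Three-point gradient (reference 1): Δ to 2 = (265, 5, +1.38), Δ to 3 = (190, -510, -2.43).
∂h/∂x = +0.005082, ∂h/∂y = +0.006658 (det = -136100).
Flow direction (−∇h) has components (-0.005082 E, -0.006658 N).
Azimuth = atan2(E, N) = atan2(-0.005082, -0.006658) = 217.4° ≈ 217°.

217°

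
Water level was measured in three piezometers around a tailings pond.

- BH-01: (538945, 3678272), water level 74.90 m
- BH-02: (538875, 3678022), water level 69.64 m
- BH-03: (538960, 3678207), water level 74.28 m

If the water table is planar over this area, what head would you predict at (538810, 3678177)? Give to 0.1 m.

70.5 m

With h = a·x + b·y + c and BH-01 as origin, the differences give:
  (-70)·a + (-250)·b = -5.26
  15·a + (-65)·b = -0.62
Eliminate b (×(-65) and ×(-250), subtract): 8300·a = 186.900 → a = ∂h/∂x = +0.02252
Back-substitute: b = ∂h/∂y = +0.01473.
h(538810, 3678177) = 74.90 + (+0.02252)·(-135) + (+0.01473)·(-95) = 74.90 -3.040 -1.400 = 70.460 m.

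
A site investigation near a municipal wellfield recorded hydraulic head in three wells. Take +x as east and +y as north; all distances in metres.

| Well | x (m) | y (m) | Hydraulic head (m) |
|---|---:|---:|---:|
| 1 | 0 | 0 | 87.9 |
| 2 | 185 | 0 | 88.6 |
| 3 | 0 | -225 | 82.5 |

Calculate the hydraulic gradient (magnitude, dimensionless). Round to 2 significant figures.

∂h/∂x = (88.6 − 87.9) / (185 − 0) = +0.003784
∂h/∂y = (82.5 − 87.9) / (-225 − 0) = +0.02400
|∇h| = √(0.003784² + 0.02400²) = 0.0243

0.024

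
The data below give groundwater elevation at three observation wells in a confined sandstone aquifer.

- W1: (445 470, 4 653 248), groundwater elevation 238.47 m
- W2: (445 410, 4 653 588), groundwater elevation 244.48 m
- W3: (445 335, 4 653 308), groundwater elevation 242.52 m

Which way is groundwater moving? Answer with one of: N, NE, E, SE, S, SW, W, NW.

SE

Taking W1 as reference: W2−W1 = (-60, 340, +6.01); W3−W1 = (-135, 60, +4.05).
Solve a·Δx + b·Δy = Δh: det = (-60)·60 − (-135)·340 = 42300.
∂h/∂x = [(+6.01)·60 − (+4.05)·340] / 42300 = -0.02403
∂h/∂y = [(-60)·(+4.05) − (-135)·(+6.01)] / 42300 = +0.01344
Flow = −∇h = (+0.02403 east, -0.01344 north), which points southeast.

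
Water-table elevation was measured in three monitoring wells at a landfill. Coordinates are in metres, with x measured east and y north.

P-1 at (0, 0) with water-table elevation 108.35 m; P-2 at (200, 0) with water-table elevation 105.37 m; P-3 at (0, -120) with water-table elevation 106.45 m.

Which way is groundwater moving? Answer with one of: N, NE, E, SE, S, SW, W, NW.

∂h/∂x = (105.37 − 108.35) / (200 − 0) = -0.01490
∂h/∂y = (106.45 − 108.35) / (-120 − 0) = +0.01583
Flow = −∇h = (+0.01490 east, -0.01583 north), which points southeast.

SE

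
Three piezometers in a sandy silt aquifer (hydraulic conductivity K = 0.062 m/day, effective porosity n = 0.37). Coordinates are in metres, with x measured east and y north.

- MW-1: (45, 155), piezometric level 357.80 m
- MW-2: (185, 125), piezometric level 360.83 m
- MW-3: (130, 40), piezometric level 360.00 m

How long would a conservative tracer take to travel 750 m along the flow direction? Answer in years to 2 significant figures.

With h = a·x + b·y + c and MW-1 as origin, the differences give:
  140·a + (-30)·b = +3.03
  85·a + (-115)·b = +2.20
Eliminate b (×(-115) and ×(-30), subtract): -13550·a = -282.450 → a = ∂h/∂x = +0.02085
Back-substitute: b = ∂h/∂y = -0.003723.
|∇h| = √(0.02085² + -0.003723²) = 0.02118
Seepage velocity v = K·i/n = 0.062 × 0.02118 / 0.37 = 0.003549 m/day.
t = 750 / 0.003549 = 2.113e+05 days = 579 years.

580 years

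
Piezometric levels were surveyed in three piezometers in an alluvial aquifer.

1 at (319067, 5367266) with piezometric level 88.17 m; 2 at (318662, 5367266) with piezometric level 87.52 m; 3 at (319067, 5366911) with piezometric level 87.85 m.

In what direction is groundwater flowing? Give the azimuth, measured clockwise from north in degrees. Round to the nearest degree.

∂h/∂x = (87.52 − 88.17) / (318662 − 319067) = +0.001605
∂h/∂y = (87.85 − 88.17) / (5366911 − 5367266) = +0.0009014
Flow direction (−∇h) has components (-0.001605 E, -0.0009014 N).
Azimuth = atan2(E, N) = atan2(-0.001605, -0.0009014) = 240.7° ≈ 241°.

241°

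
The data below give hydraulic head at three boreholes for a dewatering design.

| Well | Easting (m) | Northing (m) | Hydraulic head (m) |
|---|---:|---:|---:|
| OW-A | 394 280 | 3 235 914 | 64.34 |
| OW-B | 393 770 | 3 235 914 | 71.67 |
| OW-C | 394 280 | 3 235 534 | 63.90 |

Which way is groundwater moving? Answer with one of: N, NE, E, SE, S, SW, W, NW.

E

∂h/∂x = (71.67 − 64.34) / (393770 − 394280) = -0.01437
∂h/∂y = (63.90 − 64.34) / (3235534 − 3235914) = +0.001158
Flow = −∇h = (+0.01437 east, -0.001158 north), which points east.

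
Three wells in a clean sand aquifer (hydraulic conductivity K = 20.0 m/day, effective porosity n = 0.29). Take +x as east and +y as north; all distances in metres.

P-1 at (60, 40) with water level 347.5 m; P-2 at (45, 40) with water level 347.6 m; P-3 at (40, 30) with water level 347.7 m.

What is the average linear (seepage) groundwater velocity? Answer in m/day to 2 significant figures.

0.65 m/day

Three-point gradient (reference P-1): Δ to P-2 = (-15, 0, +0.1), Δ to P-3 = (-20, -10, +0.2).
∂h/∂x = -0.006667, ∂h/∂y = -0.006667 (det = 150).
|∇h| = √(-0.006667² + -0.006667²) = 0.009429
Seepage velocity v = K·i/n = 20.0 × 0.009429 / 0.29 = 0.6503 m/day.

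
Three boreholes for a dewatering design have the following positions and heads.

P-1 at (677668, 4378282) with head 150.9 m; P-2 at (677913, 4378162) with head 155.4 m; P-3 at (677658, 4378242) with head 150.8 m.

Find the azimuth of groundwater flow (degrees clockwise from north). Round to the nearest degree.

276°

With h = a·x + b·y + c and P-1 as origin, the differences give:
  245·a + (-120)·b = +4.5
  (-10)·a + (-40)·b = -0.1
Eliminate b (×(-40) and ×(-120), subtract): -11000·a = -192.00 → a = ∂h/∂x = +0.01745
Back-substitute: b = ∂h/∂y = -0.001864.
Flow direction (−∇h) has components (-0.01745 E, +0.001864 N).
Azimuth = atan2(E, N) = atan2(-0.01745, +0.001864) = 276.1° ≈ 276°.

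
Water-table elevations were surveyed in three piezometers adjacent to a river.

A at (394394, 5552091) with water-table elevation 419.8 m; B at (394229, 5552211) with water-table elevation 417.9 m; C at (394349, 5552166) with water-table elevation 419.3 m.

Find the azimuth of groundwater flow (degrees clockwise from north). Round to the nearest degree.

With h = a·x + b·y + c and A as origin, the differences give:
  (-165)·a + 120·b = -1.9
  (-45)·a + 75·b = -0.5
Eliminate b (×75 and ×120, subtract): -6975·a = -82.50 → a = ∂h/∂x = +0.01183
Back-substitute: b = ∂h/∂y = +0.0004301.
Flow direction (−∇h) has components (-0.01183 E, -0.0004301 N).
Azimuth = atan2(E, N) = atan2(-0.01183, -0.0004301) = 267.9° ≈ 268°.

268°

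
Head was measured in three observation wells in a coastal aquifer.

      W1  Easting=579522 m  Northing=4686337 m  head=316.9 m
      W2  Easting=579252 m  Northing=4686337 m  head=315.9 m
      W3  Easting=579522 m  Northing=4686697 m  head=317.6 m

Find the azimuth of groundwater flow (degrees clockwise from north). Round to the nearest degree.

242°

∂h/∂x = (315.9 − 316.9) / (579252 − 579522) = +0.003704
∂h/∂y = (317.6 − 316.9) / (4686697 − 4686337) = +0.001944
Flow direction (−∇h) has components (-0.003704 E, -0.001944 N).
Azimuth = atan2(E, N) = atan2(-0.003704, -0.001944) = 242.3° ≈ 242°.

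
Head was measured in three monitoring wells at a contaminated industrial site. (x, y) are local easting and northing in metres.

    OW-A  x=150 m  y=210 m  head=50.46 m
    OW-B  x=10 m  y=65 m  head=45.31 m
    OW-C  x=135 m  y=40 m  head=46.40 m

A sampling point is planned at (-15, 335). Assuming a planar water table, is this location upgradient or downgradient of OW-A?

upgradient

With h = a·x + b·y + c and OW-A as origin, the differences give:
  (-140)·a + (-145)·b = -5.15
  (-15)·a + (-170)·b = -4.06
Eliminate b (×(-170) and ×(-145), subtract): 21625·a = 286.800 → a = ∂h/∂x = +0.01326
Back-substitute: b = ∂h/∂y = +0.02271.
Head at (-15, 335) = 50.46 + (+0.01326)·(-165) + (+0.02271)·(125) = 51.11 m.
That is higher than the 50.46 m at OW-A, so the point is upgradient.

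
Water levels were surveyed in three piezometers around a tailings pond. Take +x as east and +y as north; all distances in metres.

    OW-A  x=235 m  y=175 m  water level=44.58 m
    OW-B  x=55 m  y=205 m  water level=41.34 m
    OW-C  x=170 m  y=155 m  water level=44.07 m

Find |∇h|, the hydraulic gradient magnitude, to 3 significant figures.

With h = a·x + b·y + c and OW-A as origin, the differences give:
  (-180)·a + 30·b = -3.24
  (-65)·a + (-20)·b = -0.51
Eliminate b (×(-20) and ×30, subtract): 5550·a = 80.100 → a = ∂h/∂x = +0.01443
Back-substitute: b = ∂h/∂y = -0.02141.
|∇h| = √(0.01443² + -0.02141²) = 0.02582

0.0258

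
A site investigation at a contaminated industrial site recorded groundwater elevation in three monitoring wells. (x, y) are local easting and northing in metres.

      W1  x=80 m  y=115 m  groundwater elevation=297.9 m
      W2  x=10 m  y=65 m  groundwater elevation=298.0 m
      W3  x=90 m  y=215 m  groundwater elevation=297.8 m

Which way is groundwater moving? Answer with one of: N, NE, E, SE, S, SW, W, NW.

Differences from W1: to W2 (Δx, Δy, Δh) = (-70, -50, +0.1); to W3 = (10, 100, -0.1).
Determinant of the coordinate differences = (-70)·100 − 10·(-50) = -6500.
∂h/∂x = [(+0.1)·100 − (-0.1)·(-50)] / -6500 = -0.0007692
∂h/∂y = [(-70)·(-0.1) − 10·(+0.1)] / -6500 = -0.0009231
Flow = −∇h = (+0.0007692 east, +0.0009231 north), which points northeast.

NE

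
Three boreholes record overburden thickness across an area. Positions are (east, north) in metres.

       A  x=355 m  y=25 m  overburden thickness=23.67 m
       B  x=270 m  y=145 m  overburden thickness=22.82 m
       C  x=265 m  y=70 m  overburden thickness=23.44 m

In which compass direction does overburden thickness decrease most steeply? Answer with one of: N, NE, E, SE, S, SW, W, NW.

N

Differences from A: to B (Δx, Δy, Δh) = (-85, 120, -0.85); to C = (-90, 45, -0.23).
Solve a·Δx + b·Δy = Δd: det = (-85)·45 − (-90)·120 = 6975.
∂d/∂x = [(-0.85)·45 − (-0.23)·120] / 6975 = -0.001527
∂d/∂y = [(-85)·(-0.23) − (-90)·(-0.85)] / 6975 = -0.008165
Steepest decrease is along −∇f = (+0.001527 E, +0.008165 N) → north.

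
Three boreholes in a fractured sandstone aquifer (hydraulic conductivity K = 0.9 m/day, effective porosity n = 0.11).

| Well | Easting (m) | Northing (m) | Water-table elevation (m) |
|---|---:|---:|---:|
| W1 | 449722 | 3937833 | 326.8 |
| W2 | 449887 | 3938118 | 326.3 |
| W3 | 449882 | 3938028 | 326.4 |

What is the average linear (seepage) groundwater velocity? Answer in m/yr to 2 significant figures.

4.8 m/yr

Differences from W1: to W2 (Δx, Δy, Δh) = (165, 285, -0.5); to W3 = (160, 195, -0.4).
Determinant of the coordinate differences = 165·195 − 160·285 = -13425.
∂h/∂x = [(-0.5)·195 − (-0.4)·285] / -13425 = -0.001229
∂h/∂y = [165·(-0.4) − 160·(-0.5)] / -13425 = -0.001043
|∇h| = √(-0.001229² + -0.001043²) = 0.001612
Seepage velocity v = K·i/n = 0.9 × 0.001612 / 0.11 = 0.01319 m/day = 4.818 m/yr.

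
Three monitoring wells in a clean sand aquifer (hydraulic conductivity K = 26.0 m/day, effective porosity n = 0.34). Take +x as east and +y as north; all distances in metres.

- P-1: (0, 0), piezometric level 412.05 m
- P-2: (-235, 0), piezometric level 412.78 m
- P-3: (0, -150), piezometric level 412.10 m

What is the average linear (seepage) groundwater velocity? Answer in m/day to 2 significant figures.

0.24 m/day

∂h/∂x = (412.78 − 412.05) / (-235 − 0) = -0.003106
∂h/∂y = (412.10 − 412.05) / (-150 − 0) = -0.0003333
|∇h| = √(-0.003106² + -0.0003333²) = 0.003124
Seepage velocity v = K·i/n = 26.0 × 0.003124 / 0.34 = 0.2389 m/day.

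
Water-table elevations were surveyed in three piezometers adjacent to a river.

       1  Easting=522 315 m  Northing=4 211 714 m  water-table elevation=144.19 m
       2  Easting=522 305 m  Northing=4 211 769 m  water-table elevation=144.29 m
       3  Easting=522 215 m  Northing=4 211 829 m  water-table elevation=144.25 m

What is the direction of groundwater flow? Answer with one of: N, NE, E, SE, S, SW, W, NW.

SW

Differences from 1: to 2 (Δx, Δy, Δh) = (-10, 55, +0.10); to 3 = (-100, 115, +0.06).
Solve a·Δx + b·Δy = Δh: det = (-10)·115 − (-100)·55 = 4350.
∂h/∂x = [(+0.10)·115 − (+0.06)·55] / 4350 = +0.001885
∂h/∂y = [(-10)·(+0.06) − (-100)·(+0.10)] / 4350 = +0.002161
Flow = −∇h = (-0.001885 east, -0.002161 north), which points southwest.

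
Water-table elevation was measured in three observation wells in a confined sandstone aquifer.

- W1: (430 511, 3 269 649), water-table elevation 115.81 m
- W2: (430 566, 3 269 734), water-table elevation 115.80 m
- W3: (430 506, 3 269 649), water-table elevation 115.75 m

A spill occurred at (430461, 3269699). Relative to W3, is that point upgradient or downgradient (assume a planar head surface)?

downgradient

Three-point gradient (reference W1): Δ to W2 = (55, 85, -0.01), Δ to W3 = (-5, 0, -0.06).
∂h/∂x = +0.01200, ∂h/∂y = -0.007882 (det = 425).
Head at (430461, 3269699) = 115.81 + (+0.01200)·(-50) + (-0.007882)·(50) = 114.82 m.
That is lower than the 115.75 m at W3, so the point is downgradient.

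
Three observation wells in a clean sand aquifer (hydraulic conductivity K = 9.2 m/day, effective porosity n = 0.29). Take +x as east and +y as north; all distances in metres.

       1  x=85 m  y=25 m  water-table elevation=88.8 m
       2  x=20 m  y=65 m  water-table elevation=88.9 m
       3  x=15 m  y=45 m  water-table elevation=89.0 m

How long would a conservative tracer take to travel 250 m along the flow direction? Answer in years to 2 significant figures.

Taking 1 as reference: 2−1 = (-65, 40, +0.1); 3−1 = (-70, 20, +0.2).
Determinant of the coordinate differences = (-65)·20 − (-70)·40 = 1500.
∂h/∂x = [(+0.1)·20 − (+0.2)·40] / 1500 = -0.004000
∂h/∂y = [(-65)·(+0.2) − (-70)·(+0.1)] / 1500 = -0.004000
|∇h| = √(-0.004000² + -0.004000²) = 0.005657
Seepage velocity v = K·i/n = 9.2 × 0.005657 / 0.29 = 0.1795 m/day.
t = 250 / 0.1795 = 1393 days = 3.81 years.

3.8 years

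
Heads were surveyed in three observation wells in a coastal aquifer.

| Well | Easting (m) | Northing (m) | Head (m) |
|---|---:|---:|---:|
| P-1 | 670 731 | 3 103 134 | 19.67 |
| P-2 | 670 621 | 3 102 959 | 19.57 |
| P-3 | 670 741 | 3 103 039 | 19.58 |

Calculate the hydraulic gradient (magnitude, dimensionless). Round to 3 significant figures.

Taking P-1 as reference: P-2−P-1 = (-110, -175, -0.10); P-3−P-1 = (10, -95, -0.09).
Solve a·Δx + b·Δy = Δh: det = (-110)·(-95) − 10·(-175) = 12200.
∂h/∂x = [(-0.10)·(-95) − (-0.09)·(-175)] / 12200 = -0.0005123
∂h/∂y = [(-110)·(-0.09) − 10·(-0.10)] / 12200 = +0.0008934
|∇h| = √(-0.0005123² + 0.0008934²) = 0.00103

0.00103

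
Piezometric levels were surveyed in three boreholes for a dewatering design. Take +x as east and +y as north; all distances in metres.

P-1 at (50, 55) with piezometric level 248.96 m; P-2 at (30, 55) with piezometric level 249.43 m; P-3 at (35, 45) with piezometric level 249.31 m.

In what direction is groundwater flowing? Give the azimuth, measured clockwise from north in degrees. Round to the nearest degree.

Taking P-1 as reference: P-2−P-1 = (-20, 0, +0.47); P-3−P-1 = (-15, -10, +0.35).
Solve a·Δx + b·Δy = Δh: det = (-20)·(-10) − (-15)·0 = 200.
∂h/∂x = [(+0.47)·(-10) − (+0.35)·0] / 200 = -0.02350
∂h/∂y = [(-20)·(+0.35) − (-15)·(+0.47)] / 200 = +0.0002500
Flow direction (−∇h) has components (+0.02350 E, -0.0002500 N).
Azimuth = atan2(E, N) = atan2(+0.02350, -0.0002500) = 90.6° ≈ 091°.

091°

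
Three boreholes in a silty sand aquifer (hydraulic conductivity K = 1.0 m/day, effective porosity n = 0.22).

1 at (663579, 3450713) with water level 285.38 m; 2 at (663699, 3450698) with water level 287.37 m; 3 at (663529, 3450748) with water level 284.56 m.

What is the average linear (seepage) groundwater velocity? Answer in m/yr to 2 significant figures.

Taking 1 as reference: 2−1 = (120, -15, +1.99); 3−1 = (-50, 35, -0.82).
Determinant of the coordinate differences = 120·35 − (-50)·(-15) = 3450.
∂h/∂x = [(+1.99)·35 − (-0.82)·(-15)] / 3450 = +0.01662
∂h/∂y = [120·(-0.82) − (-50)·(+1.99)] / 3450 = +0.0003188
|∇h| = √(0.01662² + 0.0003188²) = 0.01662
Seepage velocity v = K·i/n = 1.0 × 0.01662 / 0.22 = 0.07555 m/day = 27.59 m/yr.

28 m/yr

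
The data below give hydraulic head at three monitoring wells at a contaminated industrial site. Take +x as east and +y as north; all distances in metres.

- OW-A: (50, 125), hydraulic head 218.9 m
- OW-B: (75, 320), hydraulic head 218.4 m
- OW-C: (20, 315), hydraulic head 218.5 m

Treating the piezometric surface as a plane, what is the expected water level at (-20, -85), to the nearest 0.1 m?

Taking OW-A as reference: OW-B−OW-A = (25, 195, -0.5); OW-C−OW-A = (-30, 190, -0.4).
Solve a·Δx + b·Δy = Δh: det = 25·190 − (-30)·195 = 10600.
∂h/∂x = [(-0.5)·190 − (-0.4)·195] / 10600 = -0.001604
∂h/∂y = [25·(-0.4) − (-30)·(-0.5)] / 10600 = -0.002358
h(-20, -85) = 218.9 + (-0.001604)·(-70) + (-0.002358)·(-210) = 218.9 +0.112 +0.495 = 219.508 m.

219.5 m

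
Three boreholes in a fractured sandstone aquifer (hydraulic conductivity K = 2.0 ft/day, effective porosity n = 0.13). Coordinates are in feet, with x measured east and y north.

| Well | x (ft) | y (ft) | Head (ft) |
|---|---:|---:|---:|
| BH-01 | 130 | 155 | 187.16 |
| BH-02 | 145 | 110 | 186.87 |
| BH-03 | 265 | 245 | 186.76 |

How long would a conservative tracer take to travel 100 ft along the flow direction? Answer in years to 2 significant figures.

Taking BH-01 as reference: BH-02−BH-01 = (15, -45, -0.29); BH-03−BH-01 = (135, 90, -0.40).
Solve a·Δx + b·Δy = Δh: det = 15·90 − 135·(-45) = 7425.
∂h/∂x = [(-0.29)·90 − (-0.40)·(-45)] / 7425 = -0.005939
∂h/∂y = [15·(-0.40) − 135·(-0.29)] / 7425 = +0.004465
|∇h| = √(-0.005939² + 0.004465²) = 0.00743
Seepage velocity v = K·i/n = 2.0 × 0.00743 / 0.13 = 0.1143 ft/day.
t = 100 / 0.1143 = 874.9 days = 2.4 years.

2.4 years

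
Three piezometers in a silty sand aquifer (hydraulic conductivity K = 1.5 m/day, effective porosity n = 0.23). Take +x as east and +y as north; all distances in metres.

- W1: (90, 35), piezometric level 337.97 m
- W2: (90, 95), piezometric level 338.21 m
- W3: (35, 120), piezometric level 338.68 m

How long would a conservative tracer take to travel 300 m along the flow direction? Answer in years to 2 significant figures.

16 years

Differences from W1: to W2 (Δx, Δy, Δh) = (0, 60, +0.24); to W3 = (-55, 85, +0.71).
Determinant of the coordinate differences = 0·85 − (-55)·60 = 3300.
∂h/∂x = [(+0.24)·85 − (+0.71)·60] / 3300 = -0.006727
∂h/∂y = [0·(+0.71) − (-55)·(+0.24)] / 3300 = +0.004000
|∇h| = √(-0.006727² + 0.004000²) = 0.007826
Seepage velocity v = K·i/n = 1.5 × 0.007826 / 0.23 = 0.05104 m/day.
t = 300 / 0.05104 = 5878 days = 16.1 years.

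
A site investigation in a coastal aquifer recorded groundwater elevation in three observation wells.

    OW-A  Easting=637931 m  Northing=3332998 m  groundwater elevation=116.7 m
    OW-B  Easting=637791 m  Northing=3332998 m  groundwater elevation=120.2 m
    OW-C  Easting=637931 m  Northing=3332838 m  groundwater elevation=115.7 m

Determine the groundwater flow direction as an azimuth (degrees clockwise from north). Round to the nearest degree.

104°

∂h/∂x = (120.2 − 116.7) / (637791 − 637931) = -0.02500
∂h/∂y = (115.7 − 116.7) / (3332838 − 3332998) = +0.006250
Flow direction (−∇h) has components (+0.02500 E, -0.006250 N).
Azimuth = atan2(E, N) = atan2(+0.02500, -0.006250) = 104.0° ≈ 104°.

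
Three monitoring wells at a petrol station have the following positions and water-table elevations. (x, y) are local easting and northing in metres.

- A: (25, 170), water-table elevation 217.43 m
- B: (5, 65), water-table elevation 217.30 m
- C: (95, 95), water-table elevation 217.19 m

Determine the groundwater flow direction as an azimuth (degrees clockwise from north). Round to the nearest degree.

Three-point gradient (reference A): Δ to B = (-20, -105, -0.13), Δ to C = (70, -75, -0.24).
∂h/∂x = -0.001746, ∂h/∂y = +0.001571 (det = 8850).
Flow direction (−∇h) has components (+0.001746 E, -0.001571 N).
Azimuth = atan2(E, N) = atan2(+0.001746, -0.001571) = 132.0° ≈ 132°.

132°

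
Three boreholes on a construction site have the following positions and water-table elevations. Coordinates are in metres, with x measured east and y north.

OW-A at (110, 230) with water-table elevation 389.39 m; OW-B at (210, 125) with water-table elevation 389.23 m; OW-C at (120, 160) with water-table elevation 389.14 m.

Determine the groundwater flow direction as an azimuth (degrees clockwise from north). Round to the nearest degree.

Taking OW-A as reference: OW-B−OW-A = (100, -105, -0.16); OW-C−OW-A = (10, -70, -0.25).
Determinant of the coordinate differences = 100·(-70) − 10·(-105) = -5950.
∂h/∂x = [(-0.16)·(-70) − (-0.25)·(-105)] / -5950 = +0.002529
∂h/∂y = [100·(-0.25) − 10·(-0.16)] / -5950 = +0.003933
Flow direction (−∇h) has components (-0.002529 E, -0.003933 N).
Azimuth = atan2(E, N) = atan2(-0.002529, -0.003933) = 212.7° ≈ 213°.

213°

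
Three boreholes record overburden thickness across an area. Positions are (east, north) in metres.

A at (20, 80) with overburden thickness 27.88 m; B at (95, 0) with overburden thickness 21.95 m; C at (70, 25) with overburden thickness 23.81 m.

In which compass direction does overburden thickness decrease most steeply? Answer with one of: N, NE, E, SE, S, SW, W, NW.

With d = a·x + b·y + c and A as origin, the differences give:
  75·a + (-80)·b = -5.93
  50·a + (-55)·b = -4.07
Eliminate b (×(-55) and ×(-80), subtract): -125·a = 0.550 → a = ∂d/∂x = -0.004400
Back-substitute: b = ∂d/∂y = +0.07000.
Steepest decrease is along −∇f = (+0.004400 E, -0.07000 N) → south.

S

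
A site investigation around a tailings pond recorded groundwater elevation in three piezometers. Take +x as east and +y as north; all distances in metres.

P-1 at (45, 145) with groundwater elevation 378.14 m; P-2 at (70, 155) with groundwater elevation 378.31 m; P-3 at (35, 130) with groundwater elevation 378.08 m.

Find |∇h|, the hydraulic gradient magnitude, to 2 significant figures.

With h = a·x + b·y + c and P-1 as origin, the differences give:
  25·a + 10·b = +0.17
  (-10)·a + (-15)·b = -0.06
Eliminate b (×(-15) and ×10, subtract): -275·a = -1.950 → a = ∂h/∂x = +0.007091
Back-substitute: b = ∂h/∂y = -0.0007273.
|∇h| = √(0.007091² + -0.0007273²) = 0.007128

0.0071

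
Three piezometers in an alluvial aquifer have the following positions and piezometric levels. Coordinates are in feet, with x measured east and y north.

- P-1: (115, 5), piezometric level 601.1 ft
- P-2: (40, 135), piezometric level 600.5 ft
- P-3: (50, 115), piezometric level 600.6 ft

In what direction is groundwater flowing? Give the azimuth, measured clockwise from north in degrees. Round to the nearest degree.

Taking P-1 as reference: P-2−P-1 = (-75, 130, -0.6); P-3−P-1 = (-65, 110, -0.5).
Determinant of the coordinate differences = (-75)·110 − (-65)·130 = 200.
∂h/∂x = [(-0.6)·110 − (-0.5)·130] / 200 = -0.005000
∂h/∂y = [(-75)·(-0.5) − (-65)·(-0.6)] / 200 = -0.007500
Flow direction (−∇h) has components (+0.005000 E, +0.007500 N).
Azimuth = atan2(E, N) = atan2(+0.005000, +0.007500) = 33.7° ≈ 034°.

034°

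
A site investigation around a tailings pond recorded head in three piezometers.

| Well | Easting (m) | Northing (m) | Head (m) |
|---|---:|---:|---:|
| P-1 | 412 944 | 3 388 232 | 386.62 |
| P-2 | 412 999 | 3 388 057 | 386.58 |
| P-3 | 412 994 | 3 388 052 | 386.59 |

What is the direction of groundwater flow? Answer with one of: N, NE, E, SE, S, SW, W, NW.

Differences from P-1: to P-2 (Δx, Δy, Δh) = (55, -175, -0.04); to P-3 = (50, -180, -0.03).
Determinant of the coordinate differences = 55·(-180) − 50·(-175) = -1150.
∂h/∂x = [(-0.04)·(-180) − (-0.03)·(-175)] / -1150 = -0.001696
∂h/∂y = [55·(-0.03) − 50·(-0.04)] / -1150 = -0.0003043
Flow = −∇h = (+0.001696 east, +0.0003043 north), which points east.

E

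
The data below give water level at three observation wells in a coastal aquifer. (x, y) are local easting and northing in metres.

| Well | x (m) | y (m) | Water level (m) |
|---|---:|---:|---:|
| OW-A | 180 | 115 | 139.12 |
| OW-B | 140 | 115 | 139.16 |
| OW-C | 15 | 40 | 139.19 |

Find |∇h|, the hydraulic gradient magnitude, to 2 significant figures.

Three-point gradient (reference OW-A): Δ to OW-B = (-40, 0, +0.04), Δ to OW-C = (-165, -75, +0.07).
∂h/∂x = -0.0010000, ∂h/∂y = +0.001267 (det = 3000).
|∇h| = √(-0.0010000² + 0.001267²) = 0.001614

0.0016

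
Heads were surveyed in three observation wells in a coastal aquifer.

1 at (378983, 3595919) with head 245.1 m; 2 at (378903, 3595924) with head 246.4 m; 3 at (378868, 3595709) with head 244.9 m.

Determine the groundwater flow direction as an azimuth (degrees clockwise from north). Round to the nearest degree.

121°

Differences from 1: to 2 (Δx, Δy, Δh) = (-80, 5, +1.3); to 3 = (-115, -210, -0.2).
Solve a·Δx + b·Δy = Δh: det = (-80)·(-210) − (-115)·5 = 17375.
∂h/∂x = [(+1.3)·(-210) − (-0.2)·5] / 17375 = -0.01565
∂h/∂y = [(-80)·(-0.2) − (-115)·(+1.3)] / 17375 = +0.009525
Flow direction (−∇h) has components (+0.01565 E, -0.009525 N).
Azimuth = atan2(E, N) = atan2(+0.01565, -0.009525) = 121.3° ≈ 121°.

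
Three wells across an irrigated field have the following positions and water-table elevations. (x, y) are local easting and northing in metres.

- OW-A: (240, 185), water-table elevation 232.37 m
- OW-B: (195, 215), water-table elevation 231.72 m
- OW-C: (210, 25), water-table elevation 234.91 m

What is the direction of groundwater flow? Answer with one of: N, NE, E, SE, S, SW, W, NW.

Differences from OW-A: to OW-B (Δx, Δy, Δh) = (-45, 30, -0.65); to OW-C = (-30, -160, +2.54).
Determinant of the coordinate differences = (-45)·(-160) − (-30)·30 = 8100.
∂h/∂x = [(-0.65)·(-160) − (+2.54)·30] / 8100 = +0.003432
∂h/∂y = [(-45)·(+2.54) − (-30)·(-0.65)] / 8100 = -0.01652
Flow = −∇h = (-0.003432 east, +0.01652 north), which points north.

N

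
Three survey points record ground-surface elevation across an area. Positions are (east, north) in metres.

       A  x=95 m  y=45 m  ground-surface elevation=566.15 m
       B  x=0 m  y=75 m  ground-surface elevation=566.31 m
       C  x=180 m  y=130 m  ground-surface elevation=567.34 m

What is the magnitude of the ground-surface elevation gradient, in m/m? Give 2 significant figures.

0.012 m/m

Taking A as reference: B−A = (-95, 30, +0.16); C−A = (85, 85, +1.19).
Solve a·Δx + b·Δy = Δz: det = (-95)·85 − 85·30 = -10625.
∂z/∂x = [(+0.16)·85 − (+1.19)·30] / -10625 = +0.002080
∂z/∂y = [(-95)·(+1.19) − 85·(+0.16)] / -10625 = +0.01192
|∇f| = √(0.002080² + 0.01192²) = 0.0121 m/m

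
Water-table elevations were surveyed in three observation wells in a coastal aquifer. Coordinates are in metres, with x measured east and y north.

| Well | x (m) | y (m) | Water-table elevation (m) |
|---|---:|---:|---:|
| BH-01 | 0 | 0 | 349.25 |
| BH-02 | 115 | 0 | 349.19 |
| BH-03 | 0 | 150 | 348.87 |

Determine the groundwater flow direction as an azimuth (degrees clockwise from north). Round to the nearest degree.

∂h/∂x = (349.19 − 349.25) / (115 − 0) = -0.0005217
∂h/∂y = (348.87 − 349.25) / (150 − 0) = -0.002533
Flow direction (−∇h) has components (+0.0005217 E, +0.002533 N).
Azimuth = atan2(E, N) = atan2(+0.0005217, +0.002533) = 11.6° ≈ 012°.

012°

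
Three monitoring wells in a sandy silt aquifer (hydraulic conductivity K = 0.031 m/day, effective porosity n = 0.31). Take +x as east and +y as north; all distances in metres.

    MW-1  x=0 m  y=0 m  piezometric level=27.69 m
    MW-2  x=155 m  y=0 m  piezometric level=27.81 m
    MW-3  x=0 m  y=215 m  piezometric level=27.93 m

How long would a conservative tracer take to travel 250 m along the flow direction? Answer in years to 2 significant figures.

5000 years

∂h/∂x = (27.81 − 27.69) / (155 − 0) = +0.0007742
∂h/∂y = (27.93 − 27.69) / (215 − 0) = +0.001116
|∇h| = √(0.0007742² + 0.001116²) = 0.001358
Seepage velocity v = K·i/n = 0.031 × 0.001358 / 0.31 = 0.0001358 m/day.
t = 250 / 0.0001358 = 1.841e+06 days = 5.04e+03 years.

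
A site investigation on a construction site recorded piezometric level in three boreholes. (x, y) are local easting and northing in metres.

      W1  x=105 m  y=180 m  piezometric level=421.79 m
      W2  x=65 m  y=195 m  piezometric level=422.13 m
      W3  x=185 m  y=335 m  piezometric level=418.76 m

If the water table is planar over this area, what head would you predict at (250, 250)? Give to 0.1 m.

419.0 m

Taking W1 as reference: W2−W1 = (-40, 15, +0.34); W3−W1 = (80, 155, -3.03).
Determinant of the coordinate differences = (-40)·155 − 80·15 = -7400.
∂h/∂x = [(+0.34)·155 − (-3.03)·15] / -7400 = -0.01326
∂h/∂y = [(-40)·(-3.03) − 80·(+0.34)] / -7400 = -0.01270
h(250, 250) = 421.79 + (-0.01326)·(145) + (-0.01270)·(70) = 421.79 -1.923 -0.889 = 418.978 m.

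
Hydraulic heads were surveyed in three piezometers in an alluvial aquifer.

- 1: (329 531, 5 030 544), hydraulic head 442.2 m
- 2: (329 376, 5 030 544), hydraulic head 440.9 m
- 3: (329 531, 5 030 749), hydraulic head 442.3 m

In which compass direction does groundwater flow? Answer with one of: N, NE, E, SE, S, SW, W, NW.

∂h/∂x = (440.9 − 442.2) / (329376 − 329531) = +0.008387
∂h/∂y = (442.3 − 442.2) / (5030749 − 5030544) = +0.0004878
Flow = −∇h = (-0.008387 east, -0.0004878 north), which points west.

W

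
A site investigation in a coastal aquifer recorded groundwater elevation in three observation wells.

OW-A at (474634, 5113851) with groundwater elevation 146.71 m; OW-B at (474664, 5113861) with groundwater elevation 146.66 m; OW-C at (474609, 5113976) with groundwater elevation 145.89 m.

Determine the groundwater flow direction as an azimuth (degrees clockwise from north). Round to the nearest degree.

Taking OW-A as reference: OW-B−OW-A = (30, 10, -0.05); OW-C−OW-A = (-25, 125, -0.82).
Solve a·Δx + b·Δy = Δh: det = 30·125 − (-25)·10 = 4000.
∂h/∂x = [(-0.05)·125 − (-0.82)·10] / 4000 = +0.0004875
∂h/∂y = [30·(-0.82) − (-25)·(-0.05)] / 4000 = -0.006463
Flow direction (−∇h) has components (-0.0004875 E, +0.006463 N).
Azimuth = atan2(E, N) = atan2(-0.0004875, +0.006463) = 355.7° ≈ 356°.

356°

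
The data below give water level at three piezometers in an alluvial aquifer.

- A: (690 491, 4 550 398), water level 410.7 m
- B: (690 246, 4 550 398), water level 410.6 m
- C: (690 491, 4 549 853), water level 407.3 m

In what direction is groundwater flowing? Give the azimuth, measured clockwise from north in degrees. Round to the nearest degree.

184°

∂h/∂x = (410.6 − 410.7) / (690246 − 690491) = +0.0004082
∂h/∂y = (407.3 − 410.7) / (4549853 − 4550398) = +0.006239
Flow direction (−∇h) has components (-0.0004082 E, -0.006239 N).
Azimuth = atan2(E, N) = atan2(-0.0004082, -0.006239) = 183.7° ≈ 184°.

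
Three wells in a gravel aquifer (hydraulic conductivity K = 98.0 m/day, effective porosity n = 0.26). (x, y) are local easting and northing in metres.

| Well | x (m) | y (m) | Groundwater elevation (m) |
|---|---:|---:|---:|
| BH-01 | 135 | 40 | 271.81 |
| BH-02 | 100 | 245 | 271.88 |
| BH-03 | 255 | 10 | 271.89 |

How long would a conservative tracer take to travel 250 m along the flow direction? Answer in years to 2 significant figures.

2.0 years

Three-point gradient (reference BH-01): Δ to BH-02 = (-35, 205, +0.07), Δ to BH-03 = (120, -30, +0.08).
∂h/∂x = +0.0007856, ∂h/∂y = +0.0004756 (det = -23550).
|∇h| = √(0.0007856² + 0.0004756²) = 0.0009183
Seepage velocity v = K·i/n = 98.0 × 0.0009183 / 0.26 = 0.3461 m/day.
t = 250 / 0.3461 = 722.3 days = 1.98 years.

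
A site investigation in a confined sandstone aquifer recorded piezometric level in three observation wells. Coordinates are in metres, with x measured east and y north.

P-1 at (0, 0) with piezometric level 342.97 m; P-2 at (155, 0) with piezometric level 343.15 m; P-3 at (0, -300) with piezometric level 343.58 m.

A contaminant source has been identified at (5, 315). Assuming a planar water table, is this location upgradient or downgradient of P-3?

downgradient

∂h/∂x = (343.15 − 342.97) / (155 − 0) = +0.001161
∂h/∂y = (343.58 − 342.97) / (-300 − 0) = -0.002033
Head at (5, 315) = 342.97 + (+0.001161)·(5) + (-0.002033)·(315) = 342.34 m.
That is lower than the 343.58 m at P-3, so the point is downgradient.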